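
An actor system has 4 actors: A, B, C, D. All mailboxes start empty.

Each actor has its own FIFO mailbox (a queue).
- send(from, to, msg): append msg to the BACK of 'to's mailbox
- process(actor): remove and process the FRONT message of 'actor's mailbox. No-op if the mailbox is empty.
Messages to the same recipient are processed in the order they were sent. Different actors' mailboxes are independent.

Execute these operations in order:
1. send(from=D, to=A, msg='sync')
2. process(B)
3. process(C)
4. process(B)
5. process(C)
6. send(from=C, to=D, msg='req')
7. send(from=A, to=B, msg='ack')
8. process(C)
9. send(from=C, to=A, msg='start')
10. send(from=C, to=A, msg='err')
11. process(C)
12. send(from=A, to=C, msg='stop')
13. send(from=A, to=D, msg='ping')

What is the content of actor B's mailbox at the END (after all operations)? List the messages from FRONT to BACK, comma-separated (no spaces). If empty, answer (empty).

After 1 (send(from=D, to=A, msg='sync')): A:[sync] B:[] C:[] D:[]
After 2 (process(B)): A:[sync] B:[] C:[] D:[]
After 3 (process(C)): A:[sync] B:[] C:[] D:[]
After 4 (process(B)): A:[sync] B:[] C:[] D:[]
After 5 (process(C)): A:[sync] B:[] C:[] D:[]
After 6 (send(from=C, to=D, msg='req')): A:[sync] B:[] C:[] D:[req]
After 7 (send(from=A, to=B, msg='ack')): A:[sync] B:[ack] C:[] D:[req]
After 8 (process(C)): A:[sync] B:[ack] C:[] D:[req]
After 9 (send(from=C, to=A, msg='start')): A:[sync,start] B:[ack] C:[] D:[req]
After 10 (send(from=C, to=A, msg='err')): A:[sync,start,err] B:[ack] C:[] D:[req]
After 11 (process(C)): A:[sync,start,err] B:[ack] C:[] D:[req]
After 12 (send(from=A, to=C, msg='stop')): A:[sync,start,err] B:[ack] C:[stop] D:[req]
After 13 (send(from=A, to=D, msg='ping')): A:[sync,start,err] B:[ack] C:[stop] D:[req,ping]

Answer: ack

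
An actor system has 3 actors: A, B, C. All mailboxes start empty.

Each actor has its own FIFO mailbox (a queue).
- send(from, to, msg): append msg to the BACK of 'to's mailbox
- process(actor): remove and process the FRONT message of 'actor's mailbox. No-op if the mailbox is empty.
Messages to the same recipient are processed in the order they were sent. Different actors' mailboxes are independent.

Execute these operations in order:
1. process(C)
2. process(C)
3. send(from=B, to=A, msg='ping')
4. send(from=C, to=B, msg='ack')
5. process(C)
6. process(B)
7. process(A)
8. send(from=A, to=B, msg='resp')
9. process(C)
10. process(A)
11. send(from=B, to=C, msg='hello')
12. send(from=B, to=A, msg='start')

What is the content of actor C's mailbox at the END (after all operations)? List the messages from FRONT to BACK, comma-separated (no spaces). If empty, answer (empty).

After 1 (process(C)): A:[] B:[] C:[]
After 2 (process(C)): A:[] B:[] C:[]
After 3 (send(from=B, to=A, msg='ping')): A:[ping] B:[] C:[]
After 4 (send(from=C, to=B, msg='ack')): A:[ping] B:[ack] C:[]
After 5 (process(C)): A:[ping] B:[ack] C:[]
After 6 (process(B)): A:[ping] B:[] C:[]
After 7 (process(A)): A:[] B:[] C:[]
After 8 (send(from=A, to=B, msg='resp')): A:[] B:[resp] C:[]
After 9 (process(C)): A:[] B:[resp] C:[]
After 10 (process(A)): A:[] B:[resp] C:[]
After 11 (send(from=B, to=C, msg='hello')): A:[] B:[resp] C:[hello]
After 12 (send(from=B, to=A, msg='start')): A:[start] B:[resp] C:[hello]

Answer: hello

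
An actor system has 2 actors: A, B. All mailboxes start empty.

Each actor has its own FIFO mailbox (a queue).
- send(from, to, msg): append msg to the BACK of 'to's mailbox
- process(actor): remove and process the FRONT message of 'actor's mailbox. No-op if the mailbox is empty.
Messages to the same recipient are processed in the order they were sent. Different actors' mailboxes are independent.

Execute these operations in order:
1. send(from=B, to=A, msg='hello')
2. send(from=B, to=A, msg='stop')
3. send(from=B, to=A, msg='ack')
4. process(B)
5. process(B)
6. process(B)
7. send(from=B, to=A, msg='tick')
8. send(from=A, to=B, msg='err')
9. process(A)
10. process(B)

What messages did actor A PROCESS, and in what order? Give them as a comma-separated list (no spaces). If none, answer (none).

Answer: hello

Derivation:
After 1 (send(from=B, to=A, msg='hello')): A:[hello] B:[]
After 2 (send(from=B, to=A, msg='stop')): A:[hello,stop] B:[]
After 3 (send(from=B, to=A, msg='ack')): A:[hello,stop,ack] B:[]
After 4 (process(B)): A:[hello,stop,ack] B:[]
After 5 (process(B)): A:[hello,stop,ack] B:[]
After 6 (process(B)): A:[hello,stop,ack] B:[]
After 7 (send(from=B, to=A, msg='tick')): A:[hello,stop,ack,tick] B:[]
After 8 (send(from=A, to=B, msg='err')): A:[hello,stop,ack,tick] B:[err]
After 9 (process(A)): A:[stop,ack,tick] B:[err]
After 10 (process(B)): A:[stop,ack,tick] B:[]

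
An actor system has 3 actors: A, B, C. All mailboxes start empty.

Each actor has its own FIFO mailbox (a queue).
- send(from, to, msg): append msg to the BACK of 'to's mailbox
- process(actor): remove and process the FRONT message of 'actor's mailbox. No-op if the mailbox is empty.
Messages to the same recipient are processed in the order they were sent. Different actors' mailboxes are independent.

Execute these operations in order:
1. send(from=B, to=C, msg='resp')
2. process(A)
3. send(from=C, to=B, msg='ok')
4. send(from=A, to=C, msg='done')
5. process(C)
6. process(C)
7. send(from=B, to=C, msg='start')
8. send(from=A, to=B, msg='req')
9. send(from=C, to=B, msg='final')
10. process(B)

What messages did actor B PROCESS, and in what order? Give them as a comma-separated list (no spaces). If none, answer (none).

After 1 (send(from=B, to=C, msg='resp')): A:[] B:[] C:[resp]
After 2 (process(A)): A:[] B:[] C:[resp]
After 3 (send(from=C, to=B, msg='ok')): A:[] B:[ok] C:[resp]
After 4 (send(from=A, to=C, msg='done')): A:[] B:[ok] C:[resp,done]
After 5 (process(C)): A:[] B:[ok] C:[done]
After 6 (process(C)): A:[] B:[ok] C:[]
After 7 (send(from=B, to=C, msg='start')): A:[] B:[ok] C:[start]
After 8 (send(from=A, to=B, msg='req')): A:[] B:[ok,req] C:[start]
After 9 (send(from=C, to=B, msg='final')): A:[] B:[ok,req,final] C:[start]
After 10 (process(B)): A:[] B:[req,final] C:[start]

Answer: ok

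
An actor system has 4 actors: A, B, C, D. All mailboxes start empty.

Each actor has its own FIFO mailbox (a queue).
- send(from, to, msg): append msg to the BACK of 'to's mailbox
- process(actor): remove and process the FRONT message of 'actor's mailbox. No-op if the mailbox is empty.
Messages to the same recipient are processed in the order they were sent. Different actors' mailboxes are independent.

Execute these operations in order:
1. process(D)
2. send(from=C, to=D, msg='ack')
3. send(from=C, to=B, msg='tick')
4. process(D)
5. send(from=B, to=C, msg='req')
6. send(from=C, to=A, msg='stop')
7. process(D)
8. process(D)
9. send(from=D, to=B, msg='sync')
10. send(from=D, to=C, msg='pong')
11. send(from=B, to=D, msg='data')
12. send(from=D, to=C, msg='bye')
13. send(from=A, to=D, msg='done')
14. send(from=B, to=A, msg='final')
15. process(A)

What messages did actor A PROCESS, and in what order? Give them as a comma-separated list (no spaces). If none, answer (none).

Answer: stop

Derivation:
After 1 (process(D)): A:[] B:[] C:[] D:[]
After 2 (send(from=C, to=D, msg='ack')): A:[] B:[] C:[] D:[ack]
After 3 (send(from=C, to=B, msg='tick')): A:[] B:[tick] C:[] D:[ack]
After 4 (process(D)): A:[] B:[tick] C:[] D:[]
After 5 (send(from=B, to=C, msg='req')): A:[] B:[tick] C:[req] D:[]
After 6 (send(from=C, to=A, msg='stop')): A:[stop] B:[tick] C:[req] D:[]
After 7 (process(D)): A:[stop] B:[tick] C:[req] D:[]
After 8 (process(D)): A:[stop] B:[tick] C:[req] D:[]
After 9 (send(from=D, to=B, msg='sync')): A:[stop] B:[tick,sync] C:[req] D:[]
After 10 (send(from=D, to=C, msg='pong')): A:[stop] B:[tick,sync] C:[req,pong] D:[]
After 11 (send(from=B, to=D, msg='data')): A:[stop] B:[tick,sync] C:[req,pong] D:[data]
After 12 (send(from=D, to=C, msg='bye')): A:[stop] B:[tick,sync] C:[req,pong,bye] D:[data]
After 13 (send(from=A, to=D, msg='done')): A:[stop] B:[tick,sync] C:[req,pong,bye] D:[data,done]
After 14 (send(from=B, to=A, msg='final')): A:[stop,final] B:[tick,sync] C:[req,pong,bye] D:[data,done]
After 15 (process(A)): A:[final] B:[tick,sync] C:[req,pong,bye] D:[data,done]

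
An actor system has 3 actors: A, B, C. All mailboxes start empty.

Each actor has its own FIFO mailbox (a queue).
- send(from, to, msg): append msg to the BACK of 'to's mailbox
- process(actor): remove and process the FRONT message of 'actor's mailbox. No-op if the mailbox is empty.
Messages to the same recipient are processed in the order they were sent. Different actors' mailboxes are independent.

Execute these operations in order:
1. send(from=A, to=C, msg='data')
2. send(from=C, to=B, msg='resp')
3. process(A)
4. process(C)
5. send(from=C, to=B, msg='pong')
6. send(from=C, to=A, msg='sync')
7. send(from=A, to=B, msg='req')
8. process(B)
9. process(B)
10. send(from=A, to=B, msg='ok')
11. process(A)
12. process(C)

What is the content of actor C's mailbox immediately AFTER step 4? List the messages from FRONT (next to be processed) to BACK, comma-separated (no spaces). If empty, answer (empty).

After 1 (send(from=A, to=C, msg='data')): A:[] B:[] C:[data]
After 2 (send(from=C, to=B, msg='resp')): A:[] B:[resp] C:[data]
After 3 (process(A)): A:[] B:[resp] C:[data]
After 4 (process(C)): A:[] B:[resp] C:[]

(empty)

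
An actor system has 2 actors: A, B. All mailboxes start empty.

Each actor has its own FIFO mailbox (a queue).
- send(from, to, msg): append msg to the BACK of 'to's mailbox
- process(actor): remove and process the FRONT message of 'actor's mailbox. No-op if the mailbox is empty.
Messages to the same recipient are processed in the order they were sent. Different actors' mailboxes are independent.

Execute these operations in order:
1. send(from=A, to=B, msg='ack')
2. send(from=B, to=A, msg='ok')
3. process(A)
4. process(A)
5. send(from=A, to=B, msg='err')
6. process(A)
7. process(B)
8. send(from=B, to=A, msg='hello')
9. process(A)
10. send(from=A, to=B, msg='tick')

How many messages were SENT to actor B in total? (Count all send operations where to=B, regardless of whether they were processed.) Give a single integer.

After 1 (send(from=A, to=B, msg='ack')): A:[] B:[ack]
After 2 (send(from=B, to=A, msg='ok')): A:[ok] B:[ack]
After 3 (process(A)): A:[] B:[ack]
After 4 (process(A)): A:[] B:[ack]
After 5 (send(from=A, to=B, msg='err')): A:[] B:[ack,err]
After 6 (process(A)): A:[] B:[ack,err]
After 7 (process(B)): A:[] B:[err]
After 8 (send(from=B, to=A, msg='hello')): A:[hello] B:[err]
After 9 (process(A)): A:[] B:[err]
After 10 (send(from=A, to=B, msg='tick')): A:[] B:[err,tick]

Answer: 3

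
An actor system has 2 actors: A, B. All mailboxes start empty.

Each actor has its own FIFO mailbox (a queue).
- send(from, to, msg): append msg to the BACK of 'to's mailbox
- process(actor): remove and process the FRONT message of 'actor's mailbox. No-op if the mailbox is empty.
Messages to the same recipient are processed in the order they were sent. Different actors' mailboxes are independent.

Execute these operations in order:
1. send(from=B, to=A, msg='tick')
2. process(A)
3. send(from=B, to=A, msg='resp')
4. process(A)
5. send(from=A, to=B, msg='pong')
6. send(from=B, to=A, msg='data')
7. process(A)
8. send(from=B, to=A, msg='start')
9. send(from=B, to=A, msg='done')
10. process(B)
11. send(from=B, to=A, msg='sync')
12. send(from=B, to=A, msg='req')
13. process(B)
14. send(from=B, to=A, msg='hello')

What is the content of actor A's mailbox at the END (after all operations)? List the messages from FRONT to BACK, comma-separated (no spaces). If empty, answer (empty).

After 1 (send(from=B, to=A, msg='tick')): A:[tick] B:[]
After 2 (process(A)): A:[] B:[]
After 3 (send(from=B, to=A, msg='resp')): A:[resp] B:[]
After 4 (process(A)): A:[] B:[]
After 5 (send(from=A, to=B, msg='pong')): A:[] B:[pong]
After 6 (send(from=B, to=A, msg='data')): A:[data] B:[pong]
After 7 (process(A)): A:[] B:[pong]
After 8 (send(from=B, to=A, msg='start')): A:[start] B:[pong]
After 9 (send(from=B, to=A, msg='done')): A:[start,done] B:[pong]
After 10 (process(B)): A:[start,done] B:[]
After 11 (send(from=B, to=A, msg='sync')): A:[start,done,sync] B:[]
After 12 (send(from=B, to=A, msg='req')): A:[start,done,sync,req] B:[]
After 13 (process(B)): A:[start,done,sync,req] B:[]
After 14 (send(from=B, to=A, msg='hello')): A:[start,done,sync,req,hello] B:[]

Answer: start,done,sync,req,hello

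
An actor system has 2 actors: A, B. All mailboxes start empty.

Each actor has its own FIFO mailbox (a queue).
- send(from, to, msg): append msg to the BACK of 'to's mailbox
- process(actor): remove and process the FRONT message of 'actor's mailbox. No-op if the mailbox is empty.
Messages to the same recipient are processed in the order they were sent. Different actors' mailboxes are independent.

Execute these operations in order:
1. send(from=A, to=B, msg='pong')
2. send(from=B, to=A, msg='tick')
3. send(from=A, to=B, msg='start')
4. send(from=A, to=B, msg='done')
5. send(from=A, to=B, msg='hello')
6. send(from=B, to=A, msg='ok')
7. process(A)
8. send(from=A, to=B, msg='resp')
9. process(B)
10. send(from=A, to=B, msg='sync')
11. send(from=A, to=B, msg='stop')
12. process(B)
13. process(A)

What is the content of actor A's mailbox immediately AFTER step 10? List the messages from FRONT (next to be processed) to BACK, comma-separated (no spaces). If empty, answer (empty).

After 1 (send(from=A, to=B, msg='pong')): A:[] B:[pong]
After 2 (send(from=B, to=A, msg='tick')): A:[tick] B:[pong]
After 3 (send(from=A, to=B, msg='start')): A:[tick] B:[pong,start]
After 4 (send(from=A, to=B, msg='done')): A:[tick] B:[pong,start,done]
After 5 (send(from=A, to=B, msg='hello')): A:[tick] B:[pong,start,done,hello]
After 6 (send(from=B, to=A, msg='ok')): A:[tick,ok] B:[pong,start,done,hello]
After 7 (process(A)): A:[ok] B:[pong,start,done,hello]
After 8 (send(from=A, to=B, msg='resp')): A:[ok] B:[pong,start,done,hello,resp]
After 9 (process(B)): A:[ok] B:[start,done,hello,resp]
After 10 (send(from=A, to=B, msg='sync')): A:[ok] B:[start,done,hello,resp,sync]

ok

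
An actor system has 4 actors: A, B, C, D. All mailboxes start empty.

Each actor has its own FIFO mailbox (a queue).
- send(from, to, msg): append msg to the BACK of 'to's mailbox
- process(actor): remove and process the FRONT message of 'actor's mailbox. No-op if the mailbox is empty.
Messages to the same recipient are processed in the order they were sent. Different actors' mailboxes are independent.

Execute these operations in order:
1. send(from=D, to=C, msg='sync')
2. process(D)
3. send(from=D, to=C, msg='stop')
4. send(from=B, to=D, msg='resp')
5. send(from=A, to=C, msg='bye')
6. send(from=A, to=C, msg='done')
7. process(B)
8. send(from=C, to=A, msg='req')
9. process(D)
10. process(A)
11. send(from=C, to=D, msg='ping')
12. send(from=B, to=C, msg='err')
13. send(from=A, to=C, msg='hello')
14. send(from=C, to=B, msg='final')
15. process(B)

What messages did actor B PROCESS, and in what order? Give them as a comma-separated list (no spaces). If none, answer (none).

After 1 (send(from=D, to=C, msg='sync')): A:[] B:[] C:[sync] D:[]
After 2 (process(D)): A:[] B:[] C:[sync] D:[]
After 3 (send(from=D, to=C, msg='stop')): A:[] B:[] C:[sync,stop] D:[]
After 4 (send(from=B, to=D, msg='resp')): A:[] B:[] C:[sync,stop] D:[resp]
After 5 (send(from=A, to=C, msg='bye')): A:[] B:[] C:[sync,stop,bye] D:[resp]
After 6 (send(from=A, to=C, msg='done')): A:[] B:[] C:[sync,stop,bye,done] D:[resp]
After 7 (process(B)): A:[] B:[] C:[sync,stop,bye,done] D:[resp]
After 8 (send(from=C, to=A, msg='req')): A:[req] B:[] C:[sync,stop,bye,done] D:[resp]
After 9 (process(D)): A:[req] B:[] C:[sync,stop,bye,done] D:[]
After 10 (process(A)): A:[] B:[] C:[sync,stop,bye,done] D:[]
After 11 (send(from=C, to=D, msg='ping')): A:[] B:[] C:[sync,stop,bye,done] D:[ping]
After 12 (send(from=B, to=C, msg='err')): A:[] B:[] C:[sync,stop,bye,done,err] D:[ping]
After 13 (send(from=A, to=C, msg='hello')): A:[] B:[] C:[sync,stop,bye,done,err,hello] D:[ping]
After 14 (send(from=C, to=B, msg='final')): A:[] B:[final] C:[sync,stop,bye,done,err,hello] D:[ping]
After 15 (process(B)): A:[] B:[] C:[sync,stop,bye,done,err,hello] D:[ping]

Answer: final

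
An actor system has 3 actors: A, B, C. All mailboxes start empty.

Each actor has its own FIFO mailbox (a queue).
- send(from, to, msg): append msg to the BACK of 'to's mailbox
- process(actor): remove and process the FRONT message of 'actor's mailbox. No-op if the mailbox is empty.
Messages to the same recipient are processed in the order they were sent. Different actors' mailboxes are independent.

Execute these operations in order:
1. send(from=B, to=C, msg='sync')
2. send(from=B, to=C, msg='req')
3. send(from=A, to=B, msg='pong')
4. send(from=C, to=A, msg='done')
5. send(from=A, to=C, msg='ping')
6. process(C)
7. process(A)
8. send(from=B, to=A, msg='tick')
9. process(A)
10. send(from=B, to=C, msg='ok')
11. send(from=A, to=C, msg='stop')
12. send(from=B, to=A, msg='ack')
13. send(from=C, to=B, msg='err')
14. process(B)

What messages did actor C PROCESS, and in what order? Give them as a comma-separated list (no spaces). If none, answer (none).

Answer: sync

Derivation:
After 1 (send(from=B, to=C, msg='sync')): A:[] B:[] C:[sync]
After 2 (send(from=B, to=C, msg='req')): A:[] B:[] C:[sync,req]
After 3 (send(from=A, to=B, msg='pong')): A:[] B:[pong] C:[sync,req]
After 4 (send(from=C, to=A, msg='done')): A:[done] B:[pong] C:[sync,req]
After 5 (send(from=A, to=C, msg='ping')): A:[done] B:[pong] C:[sync,req,ping]
After 6 (process(C)): A:[done] B:[pong] C:[req,ping]
After 7 (process(A)): A:[] B:[pong] C:[req,ping]
After 8 (send(from=B, to=A, msg='tick')): A:[tick] B:[pong] C:[req,ping]
After 9 (process(A)): A:[] B:[pong] C:[req,ping]
After 10 (send(from=B, to=C, msg='ok')): A:[] B:[pong] C:[req,ping,ok]
After 11 (send(from=A, to=C, msg='stop')): A:[] B:[pong] C:[req,ping,ok,stop]
After 12 (send(from=B, to=A, msg='ack')): A:[ack] B:[pong] C:[req,ping,ok,stop]
After 13 (send(from=C, to=B, msg='err')): A:[ack] B:[pong,err] C:[req,ping,ok,stop]
After 14 (process(B)): A:[ack] B:[err] C:[req,ping,ok,stop]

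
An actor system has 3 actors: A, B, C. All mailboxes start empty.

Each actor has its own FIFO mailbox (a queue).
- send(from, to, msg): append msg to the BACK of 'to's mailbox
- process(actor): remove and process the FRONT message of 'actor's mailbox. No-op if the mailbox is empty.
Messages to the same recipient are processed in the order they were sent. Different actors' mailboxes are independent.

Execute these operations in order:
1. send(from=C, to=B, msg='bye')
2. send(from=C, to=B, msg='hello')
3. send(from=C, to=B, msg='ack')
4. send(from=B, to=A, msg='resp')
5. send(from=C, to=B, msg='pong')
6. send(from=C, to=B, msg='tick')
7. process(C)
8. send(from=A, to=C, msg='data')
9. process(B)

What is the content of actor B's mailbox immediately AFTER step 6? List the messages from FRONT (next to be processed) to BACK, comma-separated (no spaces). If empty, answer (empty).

After 1 (send(from=C, to=B, msg='bye')): A:[] B:[bye] C:[]
After 2 (send(from=C, to=B, msg='hello')): A:[] B:[bye,hello] C:[]
After 3 (send(from=C, to=B, msg='ack')): A:[] B:[bye,hello,ack] C:[]
After 4 (send(from=B, to=A, msg='resp')): A:[resp] B:[bye,hello,ack] C:[]
After 5 (send(from=C, to=B, msg='pong')): A:[resp] B:[bye,hello,ack,pong] C:[]
After 6 (send(from=C, to=B, msg='tick')): A:[resp] B:[bye,hello,ack,pong,tick] C:[]

bye,hello,ack,pong,tick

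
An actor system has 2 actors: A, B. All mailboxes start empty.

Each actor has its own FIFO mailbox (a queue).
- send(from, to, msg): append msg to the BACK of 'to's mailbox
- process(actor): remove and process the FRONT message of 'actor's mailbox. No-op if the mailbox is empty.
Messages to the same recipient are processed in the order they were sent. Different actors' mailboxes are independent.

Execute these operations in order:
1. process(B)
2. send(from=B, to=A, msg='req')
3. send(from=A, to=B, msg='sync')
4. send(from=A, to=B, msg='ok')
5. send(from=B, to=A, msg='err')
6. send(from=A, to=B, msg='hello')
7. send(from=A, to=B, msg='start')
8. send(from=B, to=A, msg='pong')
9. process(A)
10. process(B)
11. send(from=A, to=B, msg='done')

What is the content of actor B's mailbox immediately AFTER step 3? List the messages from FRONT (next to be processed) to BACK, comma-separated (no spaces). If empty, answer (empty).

After 1 (process(B)): A:[] B:[]
After 2 (send(from=B, to=A, msg='req')): A:[req] B:[]
After 3 (send(from=A, to=B, msg='sync')): A:[req] B:[sync]

sync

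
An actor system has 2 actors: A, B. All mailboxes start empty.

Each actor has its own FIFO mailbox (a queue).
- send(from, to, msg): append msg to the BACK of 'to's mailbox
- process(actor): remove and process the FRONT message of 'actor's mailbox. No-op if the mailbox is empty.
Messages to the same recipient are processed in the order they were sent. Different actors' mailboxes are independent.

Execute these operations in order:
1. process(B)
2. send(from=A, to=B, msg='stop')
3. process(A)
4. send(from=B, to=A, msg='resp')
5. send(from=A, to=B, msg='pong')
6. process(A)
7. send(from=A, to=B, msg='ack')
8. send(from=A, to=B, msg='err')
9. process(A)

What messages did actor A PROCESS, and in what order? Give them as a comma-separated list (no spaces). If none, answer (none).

After 1 (process(B)): A:[] B:[]
After 2 (send(from=A, to=B, msg='stop')): A:[] B:[stop]
After 3 (process(A)): A:[] B:[stop]
After 4 (send(from=B, to=A, msg='resp')): A:[resp] B:[stop]
After 5 (send(from=A, to=B, msg='pong')): A:[resp] B:[stop,pong]
After 6 (process(A)): A:[] B:[stop,pong]
After 7 (send(from=A, to=B, msg='ack')): A:[] B:[stop,pong,ack]
After 8 (send(from=A, to=B, msg='err')): A:[] B:[stop,pong,ack,err]
After 9 (process(A)): A:[] B:[stop,pong,ack,err]

Answer: resp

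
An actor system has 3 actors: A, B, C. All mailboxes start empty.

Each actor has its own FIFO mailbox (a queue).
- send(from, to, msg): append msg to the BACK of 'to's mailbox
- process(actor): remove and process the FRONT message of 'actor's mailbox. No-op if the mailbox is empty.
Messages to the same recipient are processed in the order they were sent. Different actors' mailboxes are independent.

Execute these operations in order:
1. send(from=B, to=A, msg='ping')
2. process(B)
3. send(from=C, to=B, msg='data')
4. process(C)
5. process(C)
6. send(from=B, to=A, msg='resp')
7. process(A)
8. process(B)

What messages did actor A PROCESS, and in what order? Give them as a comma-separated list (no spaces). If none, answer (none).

Answer: ping

Derivation:
After 1 (send(from=B, to=A, msg='ping')): A:[ping] B:[] C:[]
After 2 (process(B)): A:[ping] B:[] C:[]
After 3 (send(from=C, to=B, msg='data')): A:[ping] B:[data] C:[]
After 4 (process(C)): A:[ping] B:[data] C:[]
After 5 (process(C)): A:[ping] B:[data] C:[]
After 6 (send(from=B, to=A, msg='resp')): A:[ping,resp] B:[data] C:[]
After 7 (process(A)): A:[resp] B:[data] C:[]
After 8 (process(B)): A:[resp] B:[] C:[]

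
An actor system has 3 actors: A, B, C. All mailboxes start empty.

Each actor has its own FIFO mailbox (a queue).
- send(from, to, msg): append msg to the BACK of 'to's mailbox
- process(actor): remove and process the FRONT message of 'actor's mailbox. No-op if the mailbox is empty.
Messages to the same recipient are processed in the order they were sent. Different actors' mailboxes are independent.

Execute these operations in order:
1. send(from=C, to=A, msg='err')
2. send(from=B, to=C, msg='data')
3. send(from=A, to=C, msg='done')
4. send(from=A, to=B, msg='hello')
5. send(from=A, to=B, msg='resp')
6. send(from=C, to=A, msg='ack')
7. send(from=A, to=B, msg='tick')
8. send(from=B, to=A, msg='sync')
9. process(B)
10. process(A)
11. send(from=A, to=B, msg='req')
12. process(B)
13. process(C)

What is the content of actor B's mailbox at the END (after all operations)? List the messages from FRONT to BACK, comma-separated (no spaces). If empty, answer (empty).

After 1 (send(from=C, to=A, msg='err')): A:[err] B:[] C:[]
After 2 (send(from=B, to=C, msg='data')): A:[err] B:[] C:[data]
After 3 (send(from=A, to=C, msg='done')): A:[err] B:[] C:[data,done]
After 4 (send(from=A, to=B, msg='hello')): A:[err] B:[hello] C:[data,done]
After 5 (send(from=A, to=B, msg='resp')): A:[err] B:[hello,resp] C:[data,done]
After 6 (send(from=C, to=A, msg='ack')): A:[err,ack] B:[hello,resp] C:[data,done]
After 7 (send(from=A, to=B, msg='tick')): A:[err,ack] B:[hello,resp,tick] C:[data,done]
After 8 (send(from=B, to=A, msg='sync')): A:[err,ack,sync] B:[hello,resp,tick] C:[data,done]
After 9 (process(B)): A:[err,ack,sync] B:[resp,tick] C:[data,done]
After 10 (process(A)): A:[ack,sync] B:[resp,tick] C:[data,done]
After 11 (send(from=A, to=B, msg='req')): A:[ack,sync] B:[resp,tick,req] C:[data,done]
After 12 (process(B)): A:[ack,sync] B:[tick,req] C:[data,done]
After 13 (process(C)): A:[ack,sync] B:[tick,req] C:[done]

Answer: tick,req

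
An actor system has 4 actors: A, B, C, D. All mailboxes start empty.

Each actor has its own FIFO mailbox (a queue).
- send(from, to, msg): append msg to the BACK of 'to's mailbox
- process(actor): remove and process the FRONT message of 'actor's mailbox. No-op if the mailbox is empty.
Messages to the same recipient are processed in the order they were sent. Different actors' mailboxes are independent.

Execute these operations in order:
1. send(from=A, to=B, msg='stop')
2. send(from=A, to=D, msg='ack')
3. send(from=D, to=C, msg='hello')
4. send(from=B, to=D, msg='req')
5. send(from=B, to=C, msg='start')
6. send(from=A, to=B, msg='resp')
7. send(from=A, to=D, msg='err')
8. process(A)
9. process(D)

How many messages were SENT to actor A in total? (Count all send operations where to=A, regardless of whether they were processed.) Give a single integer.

Answer: 0

Derivation:
After 1 (send(from=A, to=B, msg='stop')): A:[] B:[stop] C:[] D:[]
After 2 (send(from=A, to=D, msg='ack')): A:[] B:[stop] C:[] D:[ack]
After 3 (send(from=D, to=C, msg='hello')): A:[] B:[stop] C:[hello] D:[ack]
After 4 (send(from=B, to=D, msg='req')): A:[] B:[stop] C:[hello] D:[ack,req]
After 5 (send(from=B, to=C, msg='start')): A:[] B:[stop] C:[hello,start] D:[ack,req]
After 6 (send(from=A, to=B, msg='resp')): A:[] B:[stop,resp] C:[hello,start] D:[ack,req]
After 7 (send(from=A, to=D, msg='err')): A:[] B:[stop,resp] C:[hello,start] D:[ack,req,err]
After 8 (process(A)): A:[] B:[stop,resp] C:[hello,start] D:[ack,req,err]
After 9 (process(D)): A:[] B:[stop,resp] C:[hello,start] D:[req,err]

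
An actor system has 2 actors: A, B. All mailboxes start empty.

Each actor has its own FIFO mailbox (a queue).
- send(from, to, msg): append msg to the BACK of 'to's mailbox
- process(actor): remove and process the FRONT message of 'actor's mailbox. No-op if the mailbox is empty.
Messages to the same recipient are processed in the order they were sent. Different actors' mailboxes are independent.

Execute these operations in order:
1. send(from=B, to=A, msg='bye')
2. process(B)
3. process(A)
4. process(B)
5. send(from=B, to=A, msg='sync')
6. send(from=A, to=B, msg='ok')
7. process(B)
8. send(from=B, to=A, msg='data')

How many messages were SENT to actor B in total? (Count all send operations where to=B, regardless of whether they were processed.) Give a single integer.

Answer: 1

Derivation:
After 1 (send(from=B, to=A, msg='bye')): A:[bye] B:[]
After 2 (process(B)): A:[bye] B:[]
After 3 (process(A)): A:[] B:[]
After 4 (process(B)): A:[] B:[]
After 5 (send(from=B, to=A, msg='sync')): A:[sync] B:[]
After 6 (send(from=A, to=B, msg='ok')): A:[sync] B:[ok]
After 7 (process(B)): A:[sync] B:[]
After 8 (send(from=B, to=A, msg='data')): A:[sync,data] B:[]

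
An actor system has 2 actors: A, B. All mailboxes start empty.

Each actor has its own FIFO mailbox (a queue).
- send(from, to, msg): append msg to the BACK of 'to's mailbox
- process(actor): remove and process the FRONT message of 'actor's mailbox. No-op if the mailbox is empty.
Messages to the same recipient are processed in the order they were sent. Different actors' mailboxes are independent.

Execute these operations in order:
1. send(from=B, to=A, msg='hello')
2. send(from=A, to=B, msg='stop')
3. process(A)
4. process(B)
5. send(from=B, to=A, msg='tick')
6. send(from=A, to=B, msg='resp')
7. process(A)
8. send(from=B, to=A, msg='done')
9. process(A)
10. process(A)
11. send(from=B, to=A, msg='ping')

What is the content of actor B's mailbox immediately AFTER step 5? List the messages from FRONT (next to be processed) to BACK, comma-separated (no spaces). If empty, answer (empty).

After 1 (send(from=B, to=A, msg='hello')): A:[hello] B:[]
After 2 (send(from=A, to=B, msg='stop')): A:[hello] B:[stop]
After 3 (process(A)): A:[] B:[stop]
After 4 (process(B)): A:[] B:[]
After 5 (send(from=B, to=A, msg='tick')): A:[tick] B:[]

(empty)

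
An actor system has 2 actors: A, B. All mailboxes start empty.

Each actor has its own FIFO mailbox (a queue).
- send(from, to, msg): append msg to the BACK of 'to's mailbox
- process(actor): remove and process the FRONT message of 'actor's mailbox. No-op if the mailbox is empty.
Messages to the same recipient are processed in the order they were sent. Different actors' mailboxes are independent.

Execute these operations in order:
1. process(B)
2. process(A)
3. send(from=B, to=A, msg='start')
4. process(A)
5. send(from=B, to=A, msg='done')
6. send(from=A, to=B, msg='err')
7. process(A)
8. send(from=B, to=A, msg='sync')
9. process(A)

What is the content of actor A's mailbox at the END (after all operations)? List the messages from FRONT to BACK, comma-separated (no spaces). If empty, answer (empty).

Answer: (empty)

Derivation:
After 1 (process(B)): A:[] B:[]
After 2 (process(A)): A:[] B:[]
After 3 (send(from=B, to=A, msg='start')): A:[start] B:[]
After 4 (process(A)): A:[] B:[]
After 5 (send(from=B, to=A, msg='done')): A:[done] B:[]
After 6 (send(from=A, to=B, msg='err')): A:[done] B:[err]
After 7 (process(A)): A:[] B:[err]
After 8 (send(from=B, to=A, msg='sync')): A:[sync] B:[err]
After 9 (process(A)): A:[] B:[err]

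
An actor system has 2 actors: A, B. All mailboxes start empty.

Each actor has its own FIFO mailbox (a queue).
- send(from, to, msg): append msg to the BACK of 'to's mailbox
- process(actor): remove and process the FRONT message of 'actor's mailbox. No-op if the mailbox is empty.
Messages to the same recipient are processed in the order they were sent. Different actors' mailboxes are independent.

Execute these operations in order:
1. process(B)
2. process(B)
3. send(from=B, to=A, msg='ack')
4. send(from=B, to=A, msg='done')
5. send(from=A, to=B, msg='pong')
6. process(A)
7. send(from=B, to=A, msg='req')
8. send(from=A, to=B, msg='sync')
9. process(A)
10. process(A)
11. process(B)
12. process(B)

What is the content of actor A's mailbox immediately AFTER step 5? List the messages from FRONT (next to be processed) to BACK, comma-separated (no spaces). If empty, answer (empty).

After 1 (process(B)): A:[] B:[]
After 2 (process(B)): A:[] B:[]
After 3 (send(from=B, to=A, msg='ack')): A:[ack] B:[]
After 4 (send(from=B, to=A, msg='done')): A:[ack,done] B:[]
After 5 (send(from=A, to=B, msg='pong')): A:[ack,done] B:[pong]

ack,done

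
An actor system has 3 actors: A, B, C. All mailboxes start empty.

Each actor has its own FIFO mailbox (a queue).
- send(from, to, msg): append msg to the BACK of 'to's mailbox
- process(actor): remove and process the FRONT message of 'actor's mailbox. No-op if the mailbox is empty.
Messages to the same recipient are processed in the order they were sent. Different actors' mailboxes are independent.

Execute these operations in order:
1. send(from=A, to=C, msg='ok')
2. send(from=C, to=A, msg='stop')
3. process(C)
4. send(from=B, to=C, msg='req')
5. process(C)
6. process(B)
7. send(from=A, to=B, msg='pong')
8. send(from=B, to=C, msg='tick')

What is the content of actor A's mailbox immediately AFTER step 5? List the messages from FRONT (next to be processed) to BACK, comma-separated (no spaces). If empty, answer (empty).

After 1 (send(from=A, to=C, msg='ok')): A:[] B:[] C:[ok]
After 2 (send(from=C, to=A, msg='stop')): A:[stop] B:[] C:[ok]
After 3 (process(C)): A:[stop] B:[] C:[]
After 4 (send(from=B, to=C, msg='req')): A:[stop] B:[] C:[req]
After 5 (process(C)): A:[stop] B:[] C:[]

stop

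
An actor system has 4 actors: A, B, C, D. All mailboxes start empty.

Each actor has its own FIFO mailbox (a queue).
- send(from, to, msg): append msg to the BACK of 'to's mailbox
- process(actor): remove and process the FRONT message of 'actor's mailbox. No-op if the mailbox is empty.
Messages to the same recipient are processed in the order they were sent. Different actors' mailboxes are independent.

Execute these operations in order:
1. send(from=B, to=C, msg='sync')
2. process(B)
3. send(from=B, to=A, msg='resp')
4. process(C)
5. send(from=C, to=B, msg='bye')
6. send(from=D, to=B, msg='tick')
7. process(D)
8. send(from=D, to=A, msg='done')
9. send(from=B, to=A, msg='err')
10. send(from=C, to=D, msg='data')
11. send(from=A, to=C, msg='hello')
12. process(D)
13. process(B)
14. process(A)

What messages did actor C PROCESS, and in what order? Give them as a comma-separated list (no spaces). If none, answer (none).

After 1 (send(from=B, to=C, msg='sync')): A:[] B:[] C:[sync] D:[]
After 2 (process(B)): A:[] B:[] C:[sync] D:[]
After 3 (send(from=B, to=A, msg='resp')): A:[resp] B:[] C:[sync] D:[]
After 4 (process(C)): A:[resp] B:[] C:[] D:[]
After 5 (send(from=C, to=B, msg='bye')): A:[resp] B:[bye] C:[] D:[]
After 6 (send(from=D, to=B, msg='tick')): A:[resp] B:[bye,tick] C:[] D:[]
After 7 (process(D)): A:[resp] B:[bye,tick] C:[] D:[]
After 8 (send(from=D, to=A, msg='done')): A:[resp,done] B:[bye,tick] C:[] D:[]
After 9 (send(from=B, to=A, msg='err')): A:[resp,done,err] B:[bye,tick] C:[] D:[]
After 10 (send(from=C, to=D, msg='data')): A:[resp,done,err] B:[bye,tick] C:[] D:[data]
After 11 (send(from=A, to=C, msg='hello')): A:[resp,done,err] B:[bye,tick] C:[hello] D:[data]
After 12 (process(D)): A:[resp,done,err] B:[bye,tick] C:[hello] D:[]
After 13 (process(B)): A:[resp,done,err] B:[tick] C:[hello] D:[]
After 14 (process(A)): A:[done,err] B:[tick] C:[hello] D:[]

Answer: sync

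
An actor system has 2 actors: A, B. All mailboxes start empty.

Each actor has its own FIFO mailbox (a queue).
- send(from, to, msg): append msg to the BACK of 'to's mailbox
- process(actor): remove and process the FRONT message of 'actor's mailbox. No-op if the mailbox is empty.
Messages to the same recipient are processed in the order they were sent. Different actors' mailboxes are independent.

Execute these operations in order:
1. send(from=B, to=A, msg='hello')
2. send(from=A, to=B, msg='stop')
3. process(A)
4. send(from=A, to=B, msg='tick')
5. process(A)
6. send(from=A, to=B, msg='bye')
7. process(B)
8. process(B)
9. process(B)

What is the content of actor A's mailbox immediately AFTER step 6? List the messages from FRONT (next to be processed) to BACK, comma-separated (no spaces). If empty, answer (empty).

After 1 (send(from=B, to=A, msg='hello')): A:[hello] B:[]
After 2 (send(from=A, to=B, msg='stop')): A:[hello] B:[stop]
After 3 (process(A)): A:[] B:[stop]
After 4 (send(from=A, to=B, msg='tick')): A:[] B:[stop,tick]
After 5 (process(A)): A:[] B:[stop,tick]
After 6 (send(from=A, to=B, msg='bye')): A:[] B:[stop,tick,bye]

(empty)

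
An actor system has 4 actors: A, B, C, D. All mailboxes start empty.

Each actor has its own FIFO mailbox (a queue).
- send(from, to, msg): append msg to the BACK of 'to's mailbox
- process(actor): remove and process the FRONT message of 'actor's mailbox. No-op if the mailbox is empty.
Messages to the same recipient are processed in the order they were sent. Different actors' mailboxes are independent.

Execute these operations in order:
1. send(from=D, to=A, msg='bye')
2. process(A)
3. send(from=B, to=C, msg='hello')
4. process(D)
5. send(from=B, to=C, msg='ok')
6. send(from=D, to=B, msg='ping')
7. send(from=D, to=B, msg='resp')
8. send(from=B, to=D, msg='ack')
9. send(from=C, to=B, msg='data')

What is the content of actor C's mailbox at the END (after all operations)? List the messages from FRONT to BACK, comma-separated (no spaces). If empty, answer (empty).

Answer: hello,ok

Derivation:
After 1 (send(from=D, to=A, msg='bye')): A:[bye] B:[] C:[] D:[]
After 2 (process(A)): A:[] B:[] C:[] D:[]
After 3 (send(from=B, to=C, msg='hello')): A:[] B:[] C:[hello] D:[]
After 4 (process(D)): A:[] B:[] C:[hello] D:[]
After 5 (send(from=B, to=C, msg='ok')): A:[] B:[] C:[hello,ok] D:[]
After 6 (send(from=D, to=B, msg='ping')): A:[] B:[ping] C:[hello,ok] D:[]
After 7 (send(from=D, to=B, msg='resp')): A:[] B:[ping,resp] C:[hello,ok] D:[]
After 8 (send(from=B, to=D, msg='ack')): A:[] B:[ping,resp] C:[hello,ok] D:[ack]
After 9 (send(from=C, to=B, msg='data')): A:[] B:[ping,resp,data] C:[hello,ok] D:[ack]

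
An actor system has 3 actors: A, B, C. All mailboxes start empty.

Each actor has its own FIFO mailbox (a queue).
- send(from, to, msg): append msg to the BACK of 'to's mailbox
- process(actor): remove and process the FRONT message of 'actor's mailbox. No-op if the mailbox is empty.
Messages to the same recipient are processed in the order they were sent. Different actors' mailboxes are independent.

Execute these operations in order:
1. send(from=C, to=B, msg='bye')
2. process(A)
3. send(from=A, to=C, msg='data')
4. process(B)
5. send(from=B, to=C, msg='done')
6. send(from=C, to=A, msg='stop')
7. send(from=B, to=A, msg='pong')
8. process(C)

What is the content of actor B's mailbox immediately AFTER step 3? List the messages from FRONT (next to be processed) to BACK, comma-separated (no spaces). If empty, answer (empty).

After 1 (send(from=C, to=B, msg='bye')): A:[] B:[bye] C:[]
After 2 (process(A)): A:[] B:[bye] C:[]
After 3 (send(from=A, to=C, msg='data')): A:[] B:[bye] C:[data]

bye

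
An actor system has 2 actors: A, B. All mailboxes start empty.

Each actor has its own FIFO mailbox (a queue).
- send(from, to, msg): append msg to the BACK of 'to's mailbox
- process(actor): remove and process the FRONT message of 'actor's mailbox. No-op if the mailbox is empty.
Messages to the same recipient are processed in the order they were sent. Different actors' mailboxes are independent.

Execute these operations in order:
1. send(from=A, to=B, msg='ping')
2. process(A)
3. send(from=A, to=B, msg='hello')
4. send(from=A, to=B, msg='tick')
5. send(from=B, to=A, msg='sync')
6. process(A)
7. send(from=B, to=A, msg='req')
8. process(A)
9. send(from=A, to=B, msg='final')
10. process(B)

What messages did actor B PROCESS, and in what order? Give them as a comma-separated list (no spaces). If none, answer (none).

Answer: ping

Derivation:
After 1 (send(from=A, to=B, msg='ping')): A:[] B:[ping]
After 2 (process(A)): A:[] B:[ping]
After 3 (send(from=A, to=B, msg='hello')): A:[] B:[ping,hello]
After 4 (send(from=A, to=B, msg='tick')): A:[] B:[ping,hello,tick]
After 5 (send(from=B, to=A, msg='sync')): A:[sync] B:[ping,hello,tick]
After 6 (process(A)): A:[] B:[ping,hello,tick]
After 7 (send(from=B, to=A, msg='req')): A:[req] B:[ping,hello,tick]
After 8 (process(A)): A:[] B:[ping,hello,tick]
After 9 (send(from=A, to=B, msg='final')): A:[] B:[ping,hello,tick,final]
After 10 (process(B)): A:[] B:[hello,tick,final]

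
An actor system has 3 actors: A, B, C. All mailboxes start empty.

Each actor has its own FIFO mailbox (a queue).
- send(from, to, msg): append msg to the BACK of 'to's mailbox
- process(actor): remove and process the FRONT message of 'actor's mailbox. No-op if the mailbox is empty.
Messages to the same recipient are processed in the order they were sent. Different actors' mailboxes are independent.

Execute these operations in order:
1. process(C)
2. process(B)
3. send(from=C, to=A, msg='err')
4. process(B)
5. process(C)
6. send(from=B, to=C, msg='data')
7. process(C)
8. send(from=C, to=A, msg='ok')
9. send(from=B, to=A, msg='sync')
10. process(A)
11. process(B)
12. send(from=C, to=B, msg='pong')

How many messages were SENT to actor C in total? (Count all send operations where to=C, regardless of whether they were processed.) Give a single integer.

After 1 (process(C)): A:[] B:[] C:[]
After 2 (process(B)): A:[] B:[] C:[]
After 3 (send(from=C, to=A, msg='err')): A:[err] B:[] C:[]
After 4 (process(B)): A:[err] B:[] C:[]
After 5 (process(C)): A:[err] B:[] C:[]
After 6 (send(from=B, to=C, msg='data')): A:[err] B:[] C:[data]
After 7 (process(C)): A:[err] B:[] C:[]
After 8 (send(from=C, to=A, msg='ok')): A:[err,ok] B:[] C:[]
After 9 (send(from=B, to=A, msg='sync')): A:[err,ok,sync] B:[] C:[]
After 10 (process(A)): A:[ok,sync] B:[] C:[]
After 11 (process(B)): A:[ok,sync] B:[] C:[]
After 12 (send(from=C, to=B, msg='pong')): A:[ok,sync] B:[pong] C:[]

Answer: 1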